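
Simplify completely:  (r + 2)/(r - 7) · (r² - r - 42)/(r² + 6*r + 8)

Factor: r² - r - 42 = (r - 7)·(r + 6);  r² + 6*r + 8 = (r + 2)·(r + 4)
Cancel the common factors (r + 2), (r - 7).

(r + 6)/(r + 4)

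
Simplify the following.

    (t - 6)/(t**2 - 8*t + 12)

1/(t - 2)

Factor: t**2 - 8*t + 12 = (t - 6)*(t - 2)
Cancel the common factor (t - 6).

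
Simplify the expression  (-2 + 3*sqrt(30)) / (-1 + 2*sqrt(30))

(-sqrt(30) + 178)/119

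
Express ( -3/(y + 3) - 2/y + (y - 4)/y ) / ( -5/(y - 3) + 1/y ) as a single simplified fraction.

Numerator: -3/(y + 3) - 2/y + (y - 4)/y = (y^2 - 6*y - 18)/(y^2 + 3*y)
Denominator: -5/(y - 3) + 1/y = (-4*y - 3)/(y^2 - 3*y)
Divide: ((y^2 - 6*y - 18)/(y^2 + 3*y)) · ((y^2 - 3*y)/(-4*y - 3)) = (-y^3 + 9*y^2 - 54)/(4*y^2 + 15*y + 9)

(-y^3 + 9*y^2 - 54)/(4*y^2 + 15*y + 9)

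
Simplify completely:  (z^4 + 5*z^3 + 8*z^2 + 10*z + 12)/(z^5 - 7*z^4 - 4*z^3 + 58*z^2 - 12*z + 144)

Factor: z^4 + 5*z^3 + 8*z^2 + 10*z + 12 = (z^2 + 2)*(z + 2)*(z + 3);  z^5 - 7*z^4 - 4*z^3 + 58*z^2 - 12*z + 144 = (z + 3)*(z - 6)*(z - 4)*(z^2 + 2)
Cancel the common factors (z^2 + 2), (z + 3).

(z + 2)/(z^2 - 10*z + 24)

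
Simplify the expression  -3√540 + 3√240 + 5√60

4*√15

3√540 = 18*√15; 3√240 = 12*√15; 5√60 = 10*√15
Combine: (-18 + 12 + 10)·√15 = 4*√15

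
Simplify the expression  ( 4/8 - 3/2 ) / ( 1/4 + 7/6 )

-12/17

Numerator: 4/8 - 3/2 = -1
Denominator: 1/4 + 7/6 = 17/12
Divide: (-1) · (12/17) = -12/17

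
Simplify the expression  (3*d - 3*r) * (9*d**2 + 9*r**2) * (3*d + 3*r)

81*d**4 - 81*r**4

Telescope via difference of squares: ((3*d)+(3*r))((3*d)-(3*r)) = 9*d**2 - 9*r**2, then repeat with the next factor.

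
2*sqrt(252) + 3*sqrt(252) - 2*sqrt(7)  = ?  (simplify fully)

28*sqrt(7)

2*sqrt(252) = 12*sqrt(7); 3*sqrt(252) = 18*sqrt(7); 2*sqrt(7) = 2*sqrt(7)
Combine: (12 + 18 - 2)·sqrt(7) = 28*sqrt(7)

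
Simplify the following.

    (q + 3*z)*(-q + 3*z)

-q^2 + 9*z^2

Difference of squares with P = 3*z, Q = q.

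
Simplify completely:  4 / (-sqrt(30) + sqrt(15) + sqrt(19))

Group as (sqrt(15) + sqrt(19)) - sqrt(30); multiply by (sqrt(15) + sqrt(19)) + sqrt(30), then rationalise the remaining surd.

(-4*sqrt(30) + 26*sqrt(19) + 34*sqrt(15) + 30*sqrt(38))/281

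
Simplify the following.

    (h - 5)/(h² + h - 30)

1/(h + 6)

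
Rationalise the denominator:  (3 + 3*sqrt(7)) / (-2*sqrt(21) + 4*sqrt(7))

(3*sqrt(21) + 6*sqrt(7) + 21*sqrt(3) + 42)/14

Multiply numerator and denominator by 2*sqrt(21) + 4*sqrt(7).
Denominator becomes 28; numerator becomes 6*sqrt(21) + 12*sqrt(7) + 42*sqrt(3) + 84.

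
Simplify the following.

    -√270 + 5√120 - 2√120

√270 = 3*√30; 5√120 = 10*√30; 2√120 = 4*√30
Combine: (-3 + 10 - 4)·√30 = 3*√30

3*√30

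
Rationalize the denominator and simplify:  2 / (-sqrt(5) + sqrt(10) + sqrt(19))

Group as (sqrt(10) + sqrt(19)) - sqrt(5); multiply by (sqrt(10) + sqrt(19)) + sqrt(5), then rationalise the remaining surd.

(-12*sqrt(5) - 2*sqrt(19) + 7*sqrt(10) + 5*sqrt(38))/46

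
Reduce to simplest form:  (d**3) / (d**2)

d

Quotient: d**1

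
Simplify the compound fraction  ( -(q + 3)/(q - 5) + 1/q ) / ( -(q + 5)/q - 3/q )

(q² + 2*q + 5)/(q² + 3*q - 40)

Numerator: -(q + 3)/(q - 5) + 1/q = (-q² - 2*q - 5)/(q² - 5*q)
Denominator: -(q + 5)/q - 3/q = (-q - 8)/q
Divide: ((-q² - 2*q - 5)/(q² - 5*q)) · (q/(-q - 8)) = (q² + 2*q + 5)/(q² + 3*q - 40)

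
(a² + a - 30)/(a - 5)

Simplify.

Factor: a² + a - 30 = (a + 6)·(a - 5)
Cancel the common factor (a - 5).

a + 6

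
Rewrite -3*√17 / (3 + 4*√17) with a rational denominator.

Multiply numerator and denominator by -4*√17 + 3.
Denominator becomes -263; numerator becomes -9*√17 + 204.

(-204 + 9*√17)/263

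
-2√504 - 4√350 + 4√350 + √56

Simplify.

2√504 = 12*√14; 4√350 = 20*√14; 4√350 = 20*√14; √56 = 2*√14
Combine: (-12 - 20 + 20 + 2)·√14 = -10*√14

-10*√14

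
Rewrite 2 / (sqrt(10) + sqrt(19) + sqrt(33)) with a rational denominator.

(-sqrt(6270) - 2*sqrt(33) + 12*sqrt(19) + 21*sqrt(10))/186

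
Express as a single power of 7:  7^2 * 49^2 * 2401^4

7^22

7^2 = 7^2; 49^2 = 7^4; 2401^4 = 7^16
Combine exponents: 7^22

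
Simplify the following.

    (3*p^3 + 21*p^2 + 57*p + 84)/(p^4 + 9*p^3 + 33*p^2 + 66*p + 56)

Factor: 3*p^3 + 21*p^2 + 57*p + 84 = 3*(p^2 + 3*p + 7)*(p + 4);  p^4 + 9*p^3 + 33*p^2 + 66*p + 56 = (p + 2)*(p + 4)*(p^2 + 3*p + 7)
Cancel the common factors (p^2 + 3*p + 7), (p + 4).

3/(p + 2)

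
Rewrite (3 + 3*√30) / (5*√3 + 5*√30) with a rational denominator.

(-3*√10 - √3 + √30 + 30)/45

Multiply numerator and denominator by -5*√3 + 5*√30.
Denominator becomes 675; numerator becomes -45*√10 - 15*√3 + 15*√30 + 450.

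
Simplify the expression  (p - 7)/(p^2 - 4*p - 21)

Factor: p^2 - 4*p - 21 = (p - 7)*(p + 3)
Cancel the common factor (p - 7).

1/(p + 3)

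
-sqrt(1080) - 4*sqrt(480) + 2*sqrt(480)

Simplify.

sqrt(1080) = 6*sqrt(30); 4*sqrt(480) = 16*sqrt(30); 2*sqrt(480) = 8*sqrt(30)
Combine: (-6 - 16 + 8)·sqrt(30) = -14*sqrt(30)

-14*sqrt(30)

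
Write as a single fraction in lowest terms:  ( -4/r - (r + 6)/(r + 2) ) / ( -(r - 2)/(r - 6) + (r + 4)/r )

Numerator: -4/r - (r + 6)/(r + 2) = (-r² - 10*r - 8)/(r² + 2*r)
Denominator: -(r - 2)/(r - 6) + (r + 4)/r = -24/(r² - 6*r)
Divide: ((-r² - 10*r - 8)/(r² + 2*r)) · (-r²/24 + r/4) = (r³ + 4*r² - 52*r - 48)/(24*r + 48)

(r³ + 4*r² - 52*r - 48)/(24*r + 48)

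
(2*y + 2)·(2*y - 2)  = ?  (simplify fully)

4*y² - 4

Difference of squares with P = 2*y, Q = 2.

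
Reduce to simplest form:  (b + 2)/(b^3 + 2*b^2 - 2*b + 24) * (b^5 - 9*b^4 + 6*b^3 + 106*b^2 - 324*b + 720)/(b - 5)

Factor: b^3 + 2*b^2 - 2*b + 24 = (b + 4)*(b^2 - 2*b + 6);  b^5 - 9*b^4 + 6*b^3 + 106*b^2 - 324*b + 720 = (b + 4)*(b^2 - 2*b + 6)*(b - 6)*(b - 5)
Cancel the common factors (b^2 - 2*b + 6), (b + 4), (b - 5).

b^2 - 4*b - 12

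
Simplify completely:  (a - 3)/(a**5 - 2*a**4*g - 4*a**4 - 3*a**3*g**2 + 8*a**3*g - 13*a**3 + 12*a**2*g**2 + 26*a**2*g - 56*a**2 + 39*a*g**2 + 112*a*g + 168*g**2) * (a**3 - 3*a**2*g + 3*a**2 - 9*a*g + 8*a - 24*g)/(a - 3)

1/(a**2 + a*g - 7*a - 7*g)

Factor: a**5 - 2*a**4*g - 4*a**4 - 3*a**3*g**2 + 8*a**3*g - 13*a**3 + 12*a**2*g**2 + 26*a**2*g - 56*a**2 + 39*a*g**2 + 112*a*g + 168*g**2 = (a - 3*g)*(a - 7)*(a**2 + 3*a + 8)*(a + g);  a**3 - 3*a**2*g + 3*a**2 - 9*a*g + 8*a - 24*g = (a**2 + 3*a + 8)*(a - 3*g)
Cancel the common factors (a**2 + 3*a + 8), (a - 3*g), (a - 3).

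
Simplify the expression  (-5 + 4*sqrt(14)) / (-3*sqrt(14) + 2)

Multiply numerator and denominator by 2 + 3*sqrt(14).
Denominator becomes -122; numerator becomes -7*sqrt(14) + 158.

(-158 + 7*sqrt(14))/122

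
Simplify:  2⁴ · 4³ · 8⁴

2^22

2⁴ = 2^4; 4³ = 2^6; 8⁴ = 2^12
Combine exponents: 2^22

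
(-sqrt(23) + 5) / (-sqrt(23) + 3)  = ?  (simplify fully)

Multiply numerator and denominator by 3 + sqrt(23).
Denominator becomes -14; numerator becomes -8 + 2*sqrt(23).

(-sqrt(23) + 4)/7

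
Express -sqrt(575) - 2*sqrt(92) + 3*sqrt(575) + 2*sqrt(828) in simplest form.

18*sqrt(23)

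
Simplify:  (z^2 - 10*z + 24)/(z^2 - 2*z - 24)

(z - 4)/(z + 4)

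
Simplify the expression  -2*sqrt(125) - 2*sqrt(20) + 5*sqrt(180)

2*sqrt(125) = 10*sqrt(5); 2*sqrt(20) = 4*sqrt(5); 5*sqrt(180) = 30*sqrt(5)
Combine: (-10 - 4 + 30)·sqrt(5) = 16*sqrt(5)

16*sqrt(5)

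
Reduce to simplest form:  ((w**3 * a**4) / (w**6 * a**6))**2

Inside the bracket: (w**-3) * (a**-2)
Raise to the power 2: (w**-6) * (a**-4)

1/(a**4*w**6)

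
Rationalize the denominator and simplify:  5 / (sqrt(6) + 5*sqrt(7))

Multiply numerator and denominator by -sqrt(6) + 5*sqrt(7).
Denominator becomes 169; numerator becomes -5*sqrt(6) + 25*sqrt(7).

(-5*sqrt(6) + 25*sqrt(7))/169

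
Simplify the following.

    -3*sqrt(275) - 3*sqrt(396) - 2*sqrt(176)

3*sqrt(275) = 15*sqrt(11); 3*sqrt(396) = 18*sqrt(11); 2*sqrt(176) = 8*sqrt(11)
Combine: (-15 - 18 - 8)·sqrt(11) = -41*sqrt(11)

-41*sqrt(11)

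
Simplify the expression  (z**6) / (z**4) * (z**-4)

z**(-2)

Quotient: z**2
Multiply by (z**-4): add exponents.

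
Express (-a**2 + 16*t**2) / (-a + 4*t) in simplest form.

-a**2 + 16*t**2 factors as (-a + 4*t)*(a + 4*t).

a + 4*t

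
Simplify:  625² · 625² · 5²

625² = 5^8; 625² = 5^8; 5² = 5^2
Combine exponents: 5^18

5^18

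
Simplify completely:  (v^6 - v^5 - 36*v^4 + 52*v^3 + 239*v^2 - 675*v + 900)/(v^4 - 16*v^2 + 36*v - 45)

v^2 - v - 20

Factor: v^6 - v^5 - 36*v^4 + 52*v^3 + 239*v^2 - 675*v + 900 = (v + 4)*(v - 3)*(v - 5)*(v^2 - 2*v + 3)*(v + 5);  v^4 - 16*v^2 + 36*v - 45 = (v^2 - 2*v + 3)*(v - 3)*(v + 5)
Cancel the common factors (v^2 - 2*v + 3), (v - 3), (v + 5).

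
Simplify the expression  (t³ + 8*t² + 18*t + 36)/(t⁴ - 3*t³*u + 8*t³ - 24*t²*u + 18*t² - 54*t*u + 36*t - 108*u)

1/(t - 3*u)

Factor: t³ + 8*t² + 18*t + 36 = (t + 6)·(t² + 2*t + 6);  t⁴ - 3*t³*u + 8*t³ - 24*t²*u + 18*t² - 54*t*u + 36*t - 108*u = (t + 6)·(t² + 2*t + 6)·(t - 3*u)
Cancel the common factors (t² + 2*t + 6), (t + 6).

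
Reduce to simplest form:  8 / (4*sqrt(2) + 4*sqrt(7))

(-2*sqrt(2) + 2*sqrt(7))/5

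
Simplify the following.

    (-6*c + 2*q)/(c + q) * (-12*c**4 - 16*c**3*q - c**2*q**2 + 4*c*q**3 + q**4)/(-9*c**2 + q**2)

Factor: -6*c + 2*q = 2*(-3*c + q);  -12*c**4 - 16*c**3*q - c**2*q**2 + 4*c*q**3 + q**4 = (3*c + q)*(2*c + q)*(c + q)*(-2*c + q);  -9*c**2 + q**2 = (-3*c + q)*(3*c + q)
Cancel the common factors (3*c + q), (-3*c + q), (c + q).

-8*c**2 + 2*q**2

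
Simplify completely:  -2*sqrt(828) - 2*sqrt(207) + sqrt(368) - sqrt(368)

2*sqrt(828) = 12*sqrt(23); 2*sqrt(207) = 6*sqrt(23); sqrt(368) = 4*sqrt(23); sqrt(368) = 4*sqrt(23)
Combine: (-12 - 6 + 4 - 4)·sqrt(23) = -18*sqrt(23)

-18*sqrt(23)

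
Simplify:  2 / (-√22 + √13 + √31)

(-11*√22 + 2*√31 + 20*√13 + √8866)/282

Group as (√13 + √31) - √22; multiply by (√13 + √31) + √22, then rationalise the remaining surd.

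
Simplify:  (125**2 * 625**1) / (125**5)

125**2 = 5**6; 625**1 = 5**4; 125**5 = 5**15
Combine exponents: 5**(-5)

5**(-5)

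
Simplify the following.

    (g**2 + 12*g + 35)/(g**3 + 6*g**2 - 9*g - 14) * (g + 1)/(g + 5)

Factor: g**2 + 12*g + 35 = (g + 5)*(g + 7);  g**3 + 6*g**2 - 9*g - 14 = (g - 2)*(g + 1)*(g + 7)
Cancel the common factors (g + 5), (g + 7), (g + 1).

1/(g - 2)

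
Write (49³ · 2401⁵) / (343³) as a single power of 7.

7^17

49³ = 7^6; 2401⁵ = 7^20; 343³ = 7^9
Combine exponents: 7^17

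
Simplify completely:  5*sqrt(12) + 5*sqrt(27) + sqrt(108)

5*sqrt(12) = 10*sqrt(3); 5*sqrt(27) = 15*sqrt(3); sqrt(108) = 6*sqrt(3)
Combine: (10 + 15 + 6)·sqrt(3) = 31*sqrt(3)

31*sqrt(3)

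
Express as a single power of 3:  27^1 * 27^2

27^1 = 3^3; 27^2 = 3^6
Combine exponents: 3^9

3^9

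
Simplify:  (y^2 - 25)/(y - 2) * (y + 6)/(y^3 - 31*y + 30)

Factor: y^2 - 25 = (y - 5)*(y + 5);  y^3 - 31*y + 30 = (y - 5)*(y + 6)*(y - 1)
Cancel the common factors (y + 6), (y - 5).

(y + 5)/(y^2 - 3*y + 2)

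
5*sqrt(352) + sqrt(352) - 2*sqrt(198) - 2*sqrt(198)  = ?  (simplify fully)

5*sqrt(352) = 20*sqrt(22); sqrt(352) = 4*sqrt(22); 2*sqrt(198) = 6*sqrt(22); 2*sqrt(198) = 6*sqrt(22)
Combine: (20 + 4 - 6 - 6)·sqrt(22) = 12*sqrt(22)

12*sqrt(22)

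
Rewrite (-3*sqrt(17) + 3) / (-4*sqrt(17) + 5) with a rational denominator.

Multiply numerator and denominator by 5 + 4*sqrt(17).
Denominator becomes -247; numerator becomes -189 - 3*sqrt(17).

(3*sqrt(17) + 189)/247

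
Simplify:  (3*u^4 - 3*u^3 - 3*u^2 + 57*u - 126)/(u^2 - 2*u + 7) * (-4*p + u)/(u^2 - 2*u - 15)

(-12*p*u + 24*p + 3*u^2 - 6*u)/(u - 5)

Factor: 3*u^4 - 3*u^3 - 3*u^2 + 57*u - 126 = 3*(u - 2)*(u + 3)*(u^2 - 2*u + 7);  u^2 - 2*u - 15 = (u - 5)*(u + 3)
Cancel the common factors (u^2 - 2*u + 7), (u + 3).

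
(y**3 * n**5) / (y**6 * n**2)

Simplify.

n**3/y**3

Quotient: (y**-3) * n**3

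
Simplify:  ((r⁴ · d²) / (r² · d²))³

r⁶

Inside the bracket: r²
Raise to the power 3: r⁶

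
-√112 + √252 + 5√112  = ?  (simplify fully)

√112 = 4*√7; √252 = 6*√7; 5√112 = 20*√7
Combine: (-4 + 6 + 20)·√7 = 22*√7

22*√7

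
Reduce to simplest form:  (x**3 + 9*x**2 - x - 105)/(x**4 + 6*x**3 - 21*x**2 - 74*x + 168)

(x + 5)/(x**2 + 2*x - 8)

Factor: x**3 + 9*x**2 - x - 105 = (x + 7)*(x - 3)*(x + 5);  x**4 + 6*x**3 - 21*x**2 - 74*x + 168 = (x + 7)*(x - 3)*(x - 2)*(x + 4)
Cancel the common factors (x + 7), (x - 3).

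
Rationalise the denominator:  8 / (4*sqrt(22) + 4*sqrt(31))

(-2*sqrt(22) + 2*sqrt(31))/9

Multiply numerator and denominator by -4*sqrt(22) + 4*sqrt(31).
Denominator becomes 144; numerator becomes -32*sqrt(22) + 32*sqrt(31).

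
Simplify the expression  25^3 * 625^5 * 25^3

25^3 = 5^6; 625^5 = 5^20; 25^3 = 5^6
Combine exponents: 5^32

5^32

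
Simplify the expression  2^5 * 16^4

2^5 = 2^5; 16^4 = 2^16
Combine exponents: 2^21

2^21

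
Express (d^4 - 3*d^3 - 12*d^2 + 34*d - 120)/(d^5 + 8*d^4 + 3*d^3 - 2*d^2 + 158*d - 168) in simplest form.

Factor: d^4 - 3*d^3 - 12*d^2 + 34*d - 120 = (d - 5)*(d + 4)*(d^2 - 2*d + 6);  d^5 + 8*d^4 + 3*d^3 - 2*d^2 + 158*d - 168 = (d^2 - 2*d + 6)*(d + 7)*(d - 1)*(d + 4)
Cancel the common factors (d^2 - 2*d + 6), (d + 4).

(d - 5)/(d^2 + 6*d - 7)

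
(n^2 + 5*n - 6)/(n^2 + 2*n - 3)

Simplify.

Factor: n^2 + 5*n - 6 = (n + 6)*(n - 1);  n^2 + 2*n - 3 = (n - 1)*(n + 3)
Cancel the common factor (n - 1).

(n + 6)/(n + 3)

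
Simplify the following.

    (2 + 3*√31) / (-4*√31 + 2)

(-188 - 7*√31)/246

Multiply numerator and denominator by 2 + 4*√31.
Denominator becomes -492; numerator becomes 14*√31 + 376.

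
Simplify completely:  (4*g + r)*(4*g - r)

16*g^2 - r^2

Difference of squares with P = 4*g, Q = r.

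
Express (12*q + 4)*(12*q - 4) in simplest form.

144*q^2 - 16

Difference of squares with P = 12*q, Q = 4.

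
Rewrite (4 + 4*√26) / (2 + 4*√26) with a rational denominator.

Multiply numerator and denominator by -4*√26 + 2.
Denominator becomes -412; numerator becomes -408 - 8*√26.

(2*√26 + 102)/103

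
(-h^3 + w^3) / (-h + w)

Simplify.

w^3 - h^3 = (-h + w)(h^2 + h*w + w^2).

h^2 + h*w + w^2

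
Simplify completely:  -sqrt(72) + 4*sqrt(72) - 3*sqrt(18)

sqrt(72) = 6*sqrt(2); 4*sqrt(72) = 24*sqrt(2); 3*sqrt(18) = 9*sqrt(2)
Combine: (-6 + 24 - 9)·sqrt(2) = 9*sqrt(2)

9*sqrt(2)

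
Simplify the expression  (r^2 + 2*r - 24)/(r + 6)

r - 4

Factor: r^2 + 2*r - 24 = (r + 6)*(r - 4)
Cancel the common factor (r + 6).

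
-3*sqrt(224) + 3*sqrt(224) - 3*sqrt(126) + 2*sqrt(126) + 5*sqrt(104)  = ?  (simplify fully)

-3*sqrt(14) + 10*sqrt(26)

3*sqrt(224) = 12*sqrt(14); 3*sqrt(224) = 12*sqrt(14); 3*sqrt(126) = 9*sqrt(14); 2*sqrt(126) = 6*sqrt(14); 5*sqrt(104) = 10*sqrt(26)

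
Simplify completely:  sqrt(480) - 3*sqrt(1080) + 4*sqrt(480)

sqrt(480) = 4*sqrt(30); 3*sqrt(1080) = 18*sqrt(30); 4*sqrt(480) = 16*sqrt(30)
Combine: (4 - 18 + 16)·sqrt(30) = 2*sqrt(30)

2*sqrt(30)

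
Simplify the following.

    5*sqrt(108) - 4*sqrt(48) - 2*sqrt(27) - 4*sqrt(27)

-4*sqrt(3)

5*sqrt(108) = 30*sqrt(3); 4*sqrt(48) = 16*sqrt(3); 2*sqrt(27) = 6*sqrt(3); 4*sqrt(27) = 12*sqrt(3)
Combine: (30 - 16 - 6 - 12)·sqrt(3) = -4*sqrt(3)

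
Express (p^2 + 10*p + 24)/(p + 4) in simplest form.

p + 6

Factor: p^2 + 10*p + 24 = (p + 6)*(p + 4)
Cancel the common factor (p + 4).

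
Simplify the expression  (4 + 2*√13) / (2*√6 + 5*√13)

Multiply numerator and denominator by -2*√6 + 5*√13.
Denominator becomes 301; numerator becomes -4*√78 - 8*√6 + 20*√13 + 130.

(-4*√78 - 8*√6 + 20*√13 + 130)/301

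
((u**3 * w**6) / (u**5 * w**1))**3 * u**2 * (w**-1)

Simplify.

Inside the bracket: (u**-2) * w**5
Raise to the power 3: (u**-6) * w**15
Multiply by u**2 * (w**-1): add exponents.

w**14/u**4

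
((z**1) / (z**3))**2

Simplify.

z**(-4)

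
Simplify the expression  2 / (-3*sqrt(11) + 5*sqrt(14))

(6*sqrt(11) + 10*sqrt(14))/251

Multiply numerator and denominator by 3*sqrt(11) + 5*sqrt(14).
Denominator becomes 251; numerator becomes 6*sqrt(11) + 10*sqrt(14).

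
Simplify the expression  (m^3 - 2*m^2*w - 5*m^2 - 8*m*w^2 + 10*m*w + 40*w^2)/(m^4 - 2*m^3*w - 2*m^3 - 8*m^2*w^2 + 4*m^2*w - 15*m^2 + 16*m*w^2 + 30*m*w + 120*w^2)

Factor: m^3 - 2*m^2*w - 5*m^2 - 8*m*w^2 + 10*m*w + 40*w^2 = (m - 4*w)*(m - 5)*(m + 2*w);  m^4 - 2*m^3*w - 2*m^3 - 8*m^2*w^2 + 4*m^2*w - 15*m^2 + 16*m*w^2 + 30*m*w + 120*w^2 = (m + 2*w)*(m + 3)*(m - 5)*(m - 4*w)
Cancel the common factors (m - 4*w), (m - 5), (m + 2*w).

1/(m + 3)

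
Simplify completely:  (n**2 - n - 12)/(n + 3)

Factor: n**2 - n - 12 = (n + 3)*(n - 4)
Cancel the common factor (n + 3).

n - 4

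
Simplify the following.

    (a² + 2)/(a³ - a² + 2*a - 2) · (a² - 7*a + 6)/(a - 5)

(a - 6)/(a - 5)

Factor: a³ - a² + 2*a - 2 = (a - 1)·(a² + 2);  a² - 7*a + 6 = (a - 6)·(a - 1)
Cancel the common factors (a² + 2), (a - 1).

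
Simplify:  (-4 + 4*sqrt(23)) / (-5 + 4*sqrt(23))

(4*sqrt(23) + 348)/343

Multiply numerator and denominator by -4*sqrt(23) - 5.
Denominator becomes -343; numerator becomes -348 - 4*sqrt(23).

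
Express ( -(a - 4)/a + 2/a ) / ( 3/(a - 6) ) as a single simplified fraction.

(-a^2 + 12*a - 36)/(3*a)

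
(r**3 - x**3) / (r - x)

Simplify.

Apply the difference-of-cubes factorisation and cancel (r - x).

r**2 + r*x + x**2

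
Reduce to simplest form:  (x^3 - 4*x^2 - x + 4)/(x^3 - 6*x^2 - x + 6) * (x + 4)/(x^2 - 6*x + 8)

(x + 4)/(x^2 - 8*x + 12)

Factor: x^3 - 4*x^2 - x + 4 = (x - 4)*(x + 1)*(x - 1);  x^3 - 6*x^2 - x + 6 = (x + 1)*(x - 6)*(x - 1);  x^2 - 6*x + 8 = (x - 2)*(x - 4)
Cancel the common factors (x + 1), (x - 4), (x - 1).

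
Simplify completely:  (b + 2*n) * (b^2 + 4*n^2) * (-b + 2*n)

Telescope via difference of squares: ((2*n)+b)((2*n)-b) = -b^2 + 4*n^2, then repeat with the next factor.

-b^4 + 16*n^4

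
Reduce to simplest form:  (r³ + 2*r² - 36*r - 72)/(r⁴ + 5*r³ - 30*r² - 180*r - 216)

1/(r + 3)

Factor: r³ + 2*r² - 36*r - 72 = (r + 2)·(r - 6)·(r + 6);  r⁴ + 5*r³ - 30*r² - 180*r - 216 = (r + 6)·(r - 6)·(r + 3)·(r + 2)
Cancel the common factors (r - 6), (r + 6), (r + 2).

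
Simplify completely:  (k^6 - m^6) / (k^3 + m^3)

Difference of sixth powers: factor out (k^3 + m^3).

k^3 - m^3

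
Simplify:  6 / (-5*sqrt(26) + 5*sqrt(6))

Multiply numerator and denominator by 5*sqrt(6) + 5*sqrt(26).
Denominator becomes -500; numerator becomes 30*sqrt(6) + 30*sqrt(26).

(-3*sqrt(26) - 3*sqrt(6))/50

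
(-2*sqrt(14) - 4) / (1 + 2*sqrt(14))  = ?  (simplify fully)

(-52 - 6*sqrt(14))/55

Multiply numerator and denominator by -2*sqrt(14) + 1.
Denominator becomes -55; numerator becomes 6*sqrt(14) + 52.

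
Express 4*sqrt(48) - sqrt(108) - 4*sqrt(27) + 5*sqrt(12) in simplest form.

4*sqrt(48) = 16*sqrt(3); sqrt(108) = 6*sqrt(3); 4*sqrt(27) = 12*sqrt(3); 5*sqrt(12) = 10*sqrt(3)
Combine: (16 - 6 - 12 + 10)·sqrt(3) = 8*sqrt(3)

8*sqrt(3)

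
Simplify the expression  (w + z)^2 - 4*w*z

After expansion: w^2 - 2*w*z + z^2 — a perfect-square trinomial.

(w - z)^2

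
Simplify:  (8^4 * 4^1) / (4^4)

2^6

8^4 = 2^12; 4^1 = 2^2; 4^4 = 2^8
Combine exponents: 2^6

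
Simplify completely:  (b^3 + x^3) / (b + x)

b^2 - b*x + x^2

Factor as (a+b)(a^2-ab+b^2) with a=b, b=x.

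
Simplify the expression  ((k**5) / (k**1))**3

k**12

Inside the bracket: k**4
Raise to the power 3: k**12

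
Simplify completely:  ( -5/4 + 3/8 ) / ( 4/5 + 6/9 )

Numerator: -5/4 + 3/8 = -7/8
Denominator: 4/5 + 6/9 = 22/15
Divide: (-7/8) · (15/22) = -105/176

-105/176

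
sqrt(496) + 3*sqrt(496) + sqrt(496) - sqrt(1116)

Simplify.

14*sqrt(31)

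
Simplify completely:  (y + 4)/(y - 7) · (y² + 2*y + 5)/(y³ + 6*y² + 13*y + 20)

1/(y - 7)

Factor: y³ + 6*y² + 13*y + 20 = (y² + 2*y + 5)·(y + 4)
Cancel the common factors (y² + 2*y + 5), (y + 4).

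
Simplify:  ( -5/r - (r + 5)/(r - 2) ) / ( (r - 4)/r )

Numerator: -5/r - (r + 5)/(r - 2) = (-r² - 10*r + 10)/(r² - 2*r)
Denominator: (r - 4)/r = (r - 4)/r
Divide: ((-r² - 10*r + 10)/(r² - 2*r)) · (r/(r - 4)) = (-r² - 10*r + 10)/(r² - 6*r + 8)

(-r² - 10*r + 10)/(r² - 6*r + 8)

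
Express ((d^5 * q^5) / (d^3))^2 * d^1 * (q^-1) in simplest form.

d^5*q^9

Inside the bracket: d^2 * q^5
Raise to the power 2: d^4 * q^10
Multiply by d^1 * (q^-1): add exponents.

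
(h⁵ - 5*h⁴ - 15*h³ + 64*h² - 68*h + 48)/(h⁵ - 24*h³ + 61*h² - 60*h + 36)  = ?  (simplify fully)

Factor: h⁵ - 5*h⁴ - 15*h³ + 64*h² - 68*h + 48 = (h - 6)·(h² - h + 1)·(h - 2)·(h + 4);  h⁵ - 24*h³ + 61*h² - 60*h + 36 = (h + 6)·(h² - h + 1)·(h - 2)·(h - 3)
Cancel the common factors (h² - h + 1), (h - 2).

(h² - 2*h - 24)/(h² + 3*h - 18)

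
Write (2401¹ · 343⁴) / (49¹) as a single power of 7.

7^14

2401¹ = 7^4; 343⁴ = 7^12; 49¹ = 7^2
Combine exponents: 7^14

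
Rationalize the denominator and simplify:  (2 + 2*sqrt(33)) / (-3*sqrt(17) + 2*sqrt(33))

Multiply numerator and denominator by 2*sqrt(33) + 3*sqrt(17).
Denominator becomes -21; numerator becomes 4*sqrt(33) + 6*sqrt(17) + 132 + 6*sqrt(561).

(-6*sqrt(561) - 132 - 6*sqrt(17) - 4*sqrt(33))/21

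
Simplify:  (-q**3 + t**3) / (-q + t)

q**2 + q*t + t**2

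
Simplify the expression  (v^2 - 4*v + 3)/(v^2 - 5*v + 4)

(v - 3)/(v - 4)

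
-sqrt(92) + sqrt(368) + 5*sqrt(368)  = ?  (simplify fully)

sqrt(92) = 2*sqrt(23); sqrt(368) = 4*sqrt(23); 5*sqrt(368) = 20*sqrt(23)
Combine: (-2 + 4 + 20)·sqrt(23) = 22*sqrt(23)

22*sqrt(23)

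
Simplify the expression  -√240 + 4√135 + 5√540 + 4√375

58*√15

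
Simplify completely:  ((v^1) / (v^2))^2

Inside the bracket: (v^-1)
Raise to the power 2: (v^-2)

v^(-2)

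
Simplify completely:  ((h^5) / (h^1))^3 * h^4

h^16

Inside the bracket: h^4
Raise to the power 3: h^12
Multiply by h^4: add exponents.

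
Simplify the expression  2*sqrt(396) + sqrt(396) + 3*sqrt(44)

24*sqrt(11)

2*sqrt(396) = 12*sqrt(11); sqrt(396) = 6*sqrt(11); 3*sqrt(44) = 6*sqrt(11)
Combine: (12 + 6 + 6)·sqrt(11) = 24*sqrt(11)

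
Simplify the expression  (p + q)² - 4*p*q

(p - q)²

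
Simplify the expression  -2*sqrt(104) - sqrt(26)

-5*sqrt(26)

2*sqrt(104) = 4*sqrt(26); sqrt(26) = sqrt(26)
Combine: (-4 - 1)·sqrt(26) = -5*sqrt(26)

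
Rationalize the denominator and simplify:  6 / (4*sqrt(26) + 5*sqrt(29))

Multiply numerator and denominator by -5*sqrt(29) + 4*sqrt(26).
Denominator becomes -309; numerator becomes -30*sqrt(29) + 24*sqrt(26).

(-8*sqrt(26) + 10*sqrt(29))/103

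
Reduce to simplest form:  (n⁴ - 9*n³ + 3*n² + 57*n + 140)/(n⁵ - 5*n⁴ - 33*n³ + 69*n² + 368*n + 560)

Factor: n⁴ - 9*n³ + 3*n² + 57*n + 140 = (n - 7)·(n - 5)·(n² + 3*n + 4);  n⁵ - 5*n⁴ - 33*n³ + 69*n² + 368*n + 560 = (n² + 3*n + 4)·(n - 7)·(n - 5)·(n + 4)
Cancel the common factors (n² + 3*n + 4), (n - 5), (n - 7).

1/(n + 4)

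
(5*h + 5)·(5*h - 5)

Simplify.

(5*h)^2 - (5)^2 = 25*h² - 25.

25*h² - 25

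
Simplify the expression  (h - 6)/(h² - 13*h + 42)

Factor: h² - 13*h + 42 = (h - 7)·(h - 6)
Cancel the common factor (h - 6).

1/(h - 7)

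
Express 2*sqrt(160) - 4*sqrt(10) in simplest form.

2*sqrt(160) = 8*sqrt(10); 4*sqrt(10) = 4*sqrt(10)
Combine: (8 - 4)·sqrt(10) = 4*sqrt(10)

4*sqrt(10)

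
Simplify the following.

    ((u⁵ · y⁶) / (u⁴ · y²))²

Inside the bracket: u¹ · y⁴
Raise to the power 2: u² · y⁸

u²*y⁸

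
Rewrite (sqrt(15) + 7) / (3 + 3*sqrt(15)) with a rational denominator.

(4 + 3*sqrt(15))/21

Multiply numerator and denominator by -3*sqrt(15) + 3.
Denominator becomes -126; numerator becomes -18*sqrt(15) - 24.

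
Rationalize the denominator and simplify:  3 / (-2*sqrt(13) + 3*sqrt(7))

(6*sqrt(13) + 9*sqrt(7))/11

Multiply numerator and denominator by 2*sqrt(13) + 3*sqrt(7).
Denominator becomes 11; numerator becomes 6*sqrt(13) + 9*sqrt(7).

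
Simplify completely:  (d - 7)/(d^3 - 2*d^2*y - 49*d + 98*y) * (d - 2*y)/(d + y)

1/(d^2 + d*y + 7*d + 7*y)

Factor: d^3 - 2*d^2*y - 49*d + 98*y = (d - 7)*(d + 7)*(d - 2*y)
Cancel the common factors (d - 7), (d - 2*y).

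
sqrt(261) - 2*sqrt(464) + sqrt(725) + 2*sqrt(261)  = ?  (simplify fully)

sqrt(261) = 3*sqrt(29); 2*sqrt(464) = 8*sqrt(29); sqrt(725) = 5*sqrt(29); 2*sqrt(261) = 6*sqrt(29)
Combine: (3 - 8 + 5 + 6)·sqrt(29) = 6*sqrt(29)

6*sqrt(29)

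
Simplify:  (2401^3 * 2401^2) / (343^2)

7^14

2401^3 = 7^12; 2401^2 = 7^8; 343^2 = 7^6
Combine exponents: 7^14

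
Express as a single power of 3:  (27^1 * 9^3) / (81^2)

27^1 = 3^3; 9^3 = 3^6; 81^2 = 3^8
Combine exponents: 3^1

3^1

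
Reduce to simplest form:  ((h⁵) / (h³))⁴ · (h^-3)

h⁵

Inside the bracket: h²
Raise to the power 4: h⁸
Multiply by (h^-3): add exponents.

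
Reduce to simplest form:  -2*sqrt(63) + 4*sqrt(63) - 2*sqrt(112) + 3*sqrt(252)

2*sqrt(63) = 6*sqrt(7); 4*sqrt(63) = 12*sqrt(7); 2*sqrt(112) = 8*sqrt(7); 3*sqrt(252) = 18*sqrt(7)
Combine: (-6 + 12 - 8 + 18)·sqrt(7) = 16*sqrt(7)

16*sqrt(7)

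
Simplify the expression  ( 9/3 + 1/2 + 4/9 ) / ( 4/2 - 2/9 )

Numerator: 9/3 + 1/2 + 4/9 = 71/18
Denominator: 4/2 - 2/9 = 16/9
Divide: (71/18) · (9/16) = 71/32

71/32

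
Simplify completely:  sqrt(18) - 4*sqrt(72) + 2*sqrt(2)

-19*sqrt(2)

sqrt(18) = 3*sqrt(2); 4*sqrt(72) = 24*sqrt(2); 2*sqrt(2) = 2*sqrt(2)
Combine: (3 - 24 + 2)·sqrt(2) = -19*sqrt(2)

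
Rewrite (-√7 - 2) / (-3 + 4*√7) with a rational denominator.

(-34 - 11*√7)/103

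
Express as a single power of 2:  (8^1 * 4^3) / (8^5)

2^(-6)

8^1 = 2^3; 4^3 = 2^6; 8^5 = 2^15
Combine exponents: 2^(-6)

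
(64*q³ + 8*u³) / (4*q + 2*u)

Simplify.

16*q² - 8*q*u + 4*u²

Apply the sum-of-cubes factorisation and cancel (4*q + 2*u).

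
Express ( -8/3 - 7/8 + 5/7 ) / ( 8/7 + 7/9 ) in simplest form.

-1425/968

Numerator: -8/3 - 7/8 + 5/7 = -475/168
Denominator: 8/7 + 7/9 = 121/63
Divide: (-475/168) · (63/121) = -1425/968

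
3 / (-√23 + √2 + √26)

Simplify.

(-5*√23 - √26 + 47*√2 + 4*√299)/61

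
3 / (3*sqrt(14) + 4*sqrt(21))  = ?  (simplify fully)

Multiply numerator and denominator by -4*sqrt(21) + 3*sqrt(14).
Denominator becomes -210; numerator becomes -12*sqrt(21) + 9*sqrt(14).

(-3*sqrt(14) + 4*sqrt(21))/70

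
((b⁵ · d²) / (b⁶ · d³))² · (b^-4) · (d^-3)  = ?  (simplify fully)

Inside the bracket: (b^-1) · (d^-1)
Raise to the power 2: (b^-2) · (d^-2)
Multiply by (b^-4) · (d^-3): add exponents.

1/(b⁶*d⁵)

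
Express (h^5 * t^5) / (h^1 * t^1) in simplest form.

h^4*t^4

Quotient: h^4 * t^4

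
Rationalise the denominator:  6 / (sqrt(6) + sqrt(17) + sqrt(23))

(-sqrt(2346) + 6*sqrt(17) + 17*sqrt(6))/34

Group as (sqrt(6) + sqrt(23)) + sqrt(17); multiply by (sqrt(6) + sqrt(23)) - sqrt(17), then rationalise the remaining surd.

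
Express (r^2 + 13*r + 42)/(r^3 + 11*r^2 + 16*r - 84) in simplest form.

1/(r - 2)

Factor: r^2 + 13*r + 42 = (r + 6)*(r + 7);  r^3 + 11*r^2 + 16*r - 84 = (r + 6)*(r + 7)*(r - 2)
Cancel the common factors (r + 7), (r + 6).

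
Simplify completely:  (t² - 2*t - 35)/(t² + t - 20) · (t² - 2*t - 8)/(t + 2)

Factor: t² - 2*t - 35 = (t - 7)·(t + 5);  t² + t - 20 = (t - 4)·(t + 5);  t² - 2*t - 8 = (t - 4)·(t + 2)
Cancel the common factors (t - 4), (t + 2), (t + 5).

t - 7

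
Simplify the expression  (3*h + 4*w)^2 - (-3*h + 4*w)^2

Binomially expand both and collect terms in (4*w), (3*h).

48*h*w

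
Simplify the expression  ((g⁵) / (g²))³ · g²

g^11

Inside the bracket: g³
Raise to the power 3: g⁹
Multiply by g²: add exponents.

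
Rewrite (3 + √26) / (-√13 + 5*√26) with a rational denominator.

Multiply numerator and denominator by √13 + 5*√26.
Denominator becomes 637; numerator becomes 3*√13 + 13*√2 + 15*√26 + 130.

(3*√13 + 13*√2 + 15*√26 + 130)/637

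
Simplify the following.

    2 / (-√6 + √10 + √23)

Group as (√10 + √23) - √6; multiply by (√10 + √23) + √6, then rationalise the remaining surd.

(-54*√6 - 14*√23 + 38*√10 + 8*√345)/191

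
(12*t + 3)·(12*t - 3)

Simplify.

144*t² - 9

Product of conjugates: (P+Q)(P-Q) = P^2 - Q^2.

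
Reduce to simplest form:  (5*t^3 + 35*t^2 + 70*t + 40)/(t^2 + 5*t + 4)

Factor: 5*t^3 + 35*t^2 + 70*t + 40 = 5*(t + 2)*(t + 4)*(t + 1);  t^2 + 5*t + 4 = (t + 1)*(t + 4)
Cancel the common factors (t + 4), (t + 1).

5*t + 10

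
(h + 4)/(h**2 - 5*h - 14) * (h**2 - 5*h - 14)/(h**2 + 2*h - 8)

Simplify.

Factor: h**2 - 5*h - 14 = (h - 7)*(h + 2);  h**2 - 5*h - 14 = (h + 2)*(h - 7);  h**2 + 2*h - 8 = (h - 2)*(h + 4)
Cancel the common factors (h + 4), (h + 2), (h - 7).

1/(h - 2)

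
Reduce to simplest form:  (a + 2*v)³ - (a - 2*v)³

12*a²*v + 16*v³

Write as f(a,(2*v)) - f(a,-(2*v)) and expand.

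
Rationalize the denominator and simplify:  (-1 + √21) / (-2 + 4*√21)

(-√21 + 41)/166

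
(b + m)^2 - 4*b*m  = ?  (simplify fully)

(b - m)^2

Expanding gives b^2 - 2*b*m + m^2, a perfect square.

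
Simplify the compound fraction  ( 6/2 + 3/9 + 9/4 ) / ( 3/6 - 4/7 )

Numerator: 6/2 + 3/9 + 9/4 = 67/12
Denominator: 3/6 - 4/7 = -1/14
Divide: (67/12) · (-14) = -469/6

-469/6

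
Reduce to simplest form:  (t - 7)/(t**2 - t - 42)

Factor: t**2 - t - 42 = (t - 7)*(t + 6)
Cancel the common factor (t - 7).

1/(t + 6)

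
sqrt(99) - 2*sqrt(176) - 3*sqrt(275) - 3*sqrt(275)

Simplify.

-35*sqrt(11)

sqrt(99) = 3*sqrt(11); 2*sqrt(176) = 8*sqrt(11); 3*sqrt(275) = 15*sqrt(11); 3*sqrt(275) = 15*sqrt(11)
Combine: (3 - 8 - 15 - 15)·sqrt(11) = -35*sqrt(11)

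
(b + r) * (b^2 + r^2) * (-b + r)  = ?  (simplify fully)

-b^4 + r^4

Telescope via difference of squares: (r+b)(r-b) = -b^2 + r^2, then repeat with the next factor.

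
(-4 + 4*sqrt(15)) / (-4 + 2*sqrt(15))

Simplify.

Multiply numerator and denominator by -2*sqrt(15) - 4.
Denominator becomes -44; numerator becomes -104 - 8*sqrt(15).

(2*sqrt(15) + 26)/11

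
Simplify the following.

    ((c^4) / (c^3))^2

c^2

Inside the bracket: c^1
Raise to the power 2: c^2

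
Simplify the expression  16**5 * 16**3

2**32

16**5 = 2**20; 16**3 = 2**12
Combine exponents: 2**32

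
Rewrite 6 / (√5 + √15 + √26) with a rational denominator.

(-5*√78 - 3*√26 + 8*√15 + 18*√5)/22

Group as (√5 + √26) + √15; multiply by (√5 + √26) - √15, then rationalise the remaining surd.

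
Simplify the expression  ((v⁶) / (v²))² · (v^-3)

v⁵

Inside the bracket: v⁴
Raise to the power 2: v⁸
Multiply by (v^-3): add exponents.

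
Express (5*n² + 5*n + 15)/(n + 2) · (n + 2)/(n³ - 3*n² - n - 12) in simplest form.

Factor: 5*n² + 5*n + 15 = 5·(n² + n + 3);  n³ - 3*n² - n - 12 = (n - 4)·(n² + n + 3)
Cancel the common factors (n² + n + 3), (n + 2).

5/(n - 4)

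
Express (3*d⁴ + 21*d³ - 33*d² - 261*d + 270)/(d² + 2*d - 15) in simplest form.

3*d² + 15*d - 18

Factor: 3*d⁴ + 21*d³ - 33*d² - 261*d + 270 = 3·(d - 1)·(d - 3)·(d + 5)·(d + 6);  d² + 2*d - 15 = (d + 5)·(d - 3)
Cancel the common factors (d + 5), (d - 3).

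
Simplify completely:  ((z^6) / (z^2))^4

Inside the bracket: z^4
Raise to the power 4: z^16

z^16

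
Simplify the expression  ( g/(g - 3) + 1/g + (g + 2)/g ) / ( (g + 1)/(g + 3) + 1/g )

(2*g^3 + 6*g^2 - 9*g - 27)/(g^3 - g^2 - 3*g - 9)

Numerator: g/(g - 3) + 1/g + (g + 2)/g = (2*g^2 - 9)/(g^2 - 3*g)
Denominator: (g + 1)/(g + 3) + 1/g = (g^2 + 2*g + 3)/(g^2 + 3*g)
Divide: ((2*g^2 - 9)/(g^2 - 3*g)) · ((g^2 + 3*g)/(g^2 + 2*g + 3)) = (2*g^3 + 6*g^2 - 9*g - 27)/(g^3 - g^2 - 3*g - 9)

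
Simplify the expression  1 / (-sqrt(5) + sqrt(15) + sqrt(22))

(-16*sqrt(5) - sqrt(22) + 6*sqrt(15) + 5*sqrt(66))/148

Group as (sqrt(15) + sqrt(22)) - sqrt(5); multiply by (sqrt(15) + sqrt(22)) + sqrt(5), then rationalise the remaining surd.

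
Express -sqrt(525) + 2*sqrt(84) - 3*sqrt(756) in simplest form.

-19*sqrt(21)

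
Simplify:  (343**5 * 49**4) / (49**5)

343**5 = 7**15; 49**4 = 7**8; 49**5 = 7**10
Combine exponents: 7**13

7**13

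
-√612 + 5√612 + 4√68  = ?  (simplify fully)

√612 = 6*√17; 5√612 = 30*√17; 4√68 = 8*√17
Combine: (-6 + 30 + 8)·√17 = 32*√17

32*√17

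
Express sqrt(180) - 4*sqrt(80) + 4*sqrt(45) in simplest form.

2*sqrt(5)

sqrt(180) = 6*sqrt(5); 4*sqrt(80) = 16*sqrt(5); 4*sqrt(45) = 12*sqrt(5)
Combine: (6 - 16 + 12)·sqrt(5) = 2*sqrt(5)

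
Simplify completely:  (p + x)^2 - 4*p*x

Expanding gives p^2 - 2*p*x + x^2, a perfect square.

(p - x)^2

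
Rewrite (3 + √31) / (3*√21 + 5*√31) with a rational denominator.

Multiply numerator and denominator by -3*√21 + 5*√31.
Denominator becomes 586; numerator becomes -3*√651 - 9*√21 + 15*√31 + 155.

(-3*√651 - 9*√21 + 15*√31 + 155)/586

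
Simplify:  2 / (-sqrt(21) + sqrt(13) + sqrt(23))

Group as (sqrt(13) + sqrt(23)) - sqrt(21); multiply by (sqrt(13) + sqrt(23)) + sqrt(21), then rationalise the remaining surd.

(-30*sqrt(21) + 22*sqrt(23) + 62*sqrt(13) + 4*sqrt(6279))/971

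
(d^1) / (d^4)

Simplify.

d^(-3)

Quotient: (d^-3)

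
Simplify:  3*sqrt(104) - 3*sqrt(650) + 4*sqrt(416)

7*sqrt(26)

3*sqrt(104) = 6*sqrt(26); 3*sqrt(650) = 15*sqrt(26); 4*sqrt(416) = 16*sqrt(26)
Combine: (6 - 15 + 16)·sqrt(26) = 7*sqrt(26)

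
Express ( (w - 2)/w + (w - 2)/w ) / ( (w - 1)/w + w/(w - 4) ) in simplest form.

(2*w^2 - 12*w + 16)/(2*w^2 - 5*w + 4)

Numerator: (w - 2)/w + (w - 2)/w = (2*w - 4)/w
Denominator: (w - 1)/w + w/(w - 4) = (2*w^2 - 5*w + 4)/(w^2 - 4*w)
Divide: ((2*w - 4)/w) · ((w^2 - 4*w)/(2*w^2 - 5*w + 4)) = (2*w^2 - 12*w + 16)/(2*w^2 - 5*w + 4)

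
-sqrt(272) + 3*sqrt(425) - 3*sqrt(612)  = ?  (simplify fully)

-7*sqrt(17)

sqrt(272) = 4*sqrt(17); 3*sqrt(425) = 15*sqrt(17); 3*sqrt(612) = 18*sqrt(17)
Combine: (-4 + 15 - 18)·sqrt(17) = -7*sqrt(17)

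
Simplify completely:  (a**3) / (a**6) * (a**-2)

a**(-5)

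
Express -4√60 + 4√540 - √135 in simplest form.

13*√15

4√60 = 8*√15; 4√540 = 24*√15; √135 = 3*√15
Combine: (-8 + 24 - 3)·√15 = 13*√15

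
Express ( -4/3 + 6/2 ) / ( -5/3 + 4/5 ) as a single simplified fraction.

Numerator: -4/3 + 6/2 = 5/3
Denominator: -5/3 + 4/5 = -13/15
Divide: (5/3) · (-15/13) = -25/13

-25/13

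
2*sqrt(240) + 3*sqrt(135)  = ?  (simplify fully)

2*sqrt(240) = 8*sqrt(15); 3*sqrt(135) = 9*sqrt(15)
Combine: (8 + 9)·sqrt(15) = 17*sqrt(15)

17*sqrt(15)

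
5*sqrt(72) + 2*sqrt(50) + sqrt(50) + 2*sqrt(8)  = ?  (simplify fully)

49*sqrt(2)

5*sqrt(72) = 30*sqrt(2); 2*sqrt(50) = 10*sqrt(2); sqrt(50) = 5*sqrt(2); 2*sqrt(8) = 4*sqrt(2)
Combine: (30 + 10 + 5 + 4)·sqrt(2) = 49*sqrt(2)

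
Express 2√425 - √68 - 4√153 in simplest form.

-4*√17

2√425 = 10*√17; √68 = 2*√17; 4√153 = 12*√17
Combine: (10 - 2 - 12)·√17 = -4*√17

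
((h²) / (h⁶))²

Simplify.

h^(-8)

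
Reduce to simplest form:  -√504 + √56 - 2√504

-16*√14

√504 = 6*√14; √56 = 2*√14; 2√504 = 12*√14
Combine: (-6 + 2 - 12)·√14 = -16*√14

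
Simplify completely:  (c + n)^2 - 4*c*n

(c - n)^2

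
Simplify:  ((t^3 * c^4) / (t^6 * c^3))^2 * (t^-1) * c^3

Inside the bracket: (t^-3) * c^1
Raise to the power 2: (t^-6) * c^2
Multiply by (t^-1) * c^3: add exponents.

c^5/t^7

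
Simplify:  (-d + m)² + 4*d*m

(d + m)²

After expansion: d² + 2*d*m + m² — a perfect-square trinomial.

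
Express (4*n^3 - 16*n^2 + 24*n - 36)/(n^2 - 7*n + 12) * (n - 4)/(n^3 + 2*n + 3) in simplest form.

4/(n + 1)

Factor: 4*n^3 - 16*n^2 + 24*n - 36 = 4*(n^2 - n + 3)*(n - 3);  n^2 - 7*n + 12 = (n - 4)*(n - 3);  n^3 + 2*n + 3 = (n^2 - n + 3)*(n + 1)
Cancel the common factors (n^2 - n + 3), (n - 4), (n - 3).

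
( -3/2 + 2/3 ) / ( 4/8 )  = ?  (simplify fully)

-5/3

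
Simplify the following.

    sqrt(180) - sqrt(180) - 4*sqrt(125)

-20*sqrt(5)

sqrt(180) = 6*sqrt(5); sqrt(180) = 6*sqrt(5); 4*sqrt(125) = 20*sqrt(5)
Combine: (6 - 6 - 20)·sqrt(5) = -20*sqrt(5)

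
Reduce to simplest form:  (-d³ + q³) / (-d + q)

Factor as (a-b)(a^2+ab+b^2) with a=q, b=d.

d² + d*q + q²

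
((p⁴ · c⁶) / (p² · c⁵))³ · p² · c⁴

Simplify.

Inside the bracket: p² · c¹
Raise to the power 3: p⁶ · c³
Multiply by p² · c⁴: add exponents.

c⁷*p⁸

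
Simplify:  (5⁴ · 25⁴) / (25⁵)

5^2

5⁴ = 5^4; 25⁴ = 5^8; 25⁵ = 5^10
Combine exponents: 5^2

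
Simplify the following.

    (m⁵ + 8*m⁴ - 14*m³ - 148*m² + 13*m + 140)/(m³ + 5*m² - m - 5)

m² + 3*m - 28

Factor: m⁵ + 8*m⁴ - 14*m³ - 148*m² + 13*m + 140 = (m - 1)·(m + 7)·(m + 1)·(m - 4)·(m + 5);  m³ + 5*m² - m - 5 = (m + 1)·(m - 1)·(m + 5)
Cancel the common factors (m + 5), (m - 1), (m + 1).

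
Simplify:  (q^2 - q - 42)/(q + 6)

Factor: q^2 - q - 42 = (q + 6)*(q - 7)
Cancel the common factor (q + 6).

q - 7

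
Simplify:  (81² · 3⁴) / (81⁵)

3^(-8)

81² = 3^8; 3⁴ = 3^4; 81⁵ = 3^20
Combine exponents: 3^(-8)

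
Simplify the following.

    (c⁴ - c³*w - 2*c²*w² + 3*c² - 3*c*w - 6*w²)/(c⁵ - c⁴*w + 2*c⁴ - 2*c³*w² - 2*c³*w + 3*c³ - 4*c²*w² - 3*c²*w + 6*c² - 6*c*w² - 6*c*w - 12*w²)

1/(c + 2)

Factor: c⁴ - c³*w - 2*c²*w² + 3*c² - 3*c*w - 6*w² = (c² + 3)·(c + w)·(c - 2*w);  c⁵ - c⁴*w + 2*c⁴ - 2*c³*w² - 2*c³*w + 3*c³ - 4*c²*w² - 3*c²*w + 6*c² - 6*c*w² - 6*c*w - 12*w² = (c - 2*w)·(c + w)·(c + 2)·(c² + 3)
Cancel the common factors (c² + 3), (c + w), (c - 2*w).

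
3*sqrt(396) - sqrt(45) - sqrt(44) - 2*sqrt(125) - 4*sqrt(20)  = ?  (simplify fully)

-21*sqrt(5) + 16*sqrt(11)

3*sqrt(396) = 18*sqrt(11); sqrt(45) = 3*sqrt(5); sqrt(44) = 2*sqrt(11); 2*sqrt(125) = 10*sqrt(5); 4*sqrt(20) = 8*sqrt(5)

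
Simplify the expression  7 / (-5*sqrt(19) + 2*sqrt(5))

Multiply numerator and denominator by 2*sqrt(5) + 5*sqrt(19).
Denominator becomes -455; numerator becomes 14*sqrt(5) + 35*sqrt(19).

(-5*sqrt(19) - 2*sqrt(5))/65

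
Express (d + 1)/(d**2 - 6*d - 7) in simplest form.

Factor: d**2 - 6*d - 7 = (d - 7)*(d + 1)
Cancel the common factor (d + 1).

1/(d - 7)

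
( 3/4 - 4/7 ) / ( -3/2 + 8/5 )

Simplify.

25/14

Numerator: 3/4 - 4/7 = 5/28
Denominator: -3/2 + 8/5 = 1/10
Divide: (5/28) · (10) = 25/14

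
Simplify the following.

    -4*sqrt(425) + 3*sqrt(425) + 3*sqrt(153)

4*sqrt(425) = 20*sqrt(17); 3*sqrt(425) = 15*sqrt(17); 3*sqrt(153) = 9*sqrt(17)
Combine: (-20 + 15 + 9)·sqrt(17) = 4*sqrt(17)

4*sqrt(17)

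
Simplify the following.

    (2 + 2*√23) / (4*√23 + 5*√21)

(-184 - 8*√23 + 10*√21 + 10*√483)/157

Multiply numerator and denominator by -5*√21 + 4*√23.
Denominator becomes -157; numerator becomes -10*√483 - 10*√21 + 8*√23 + 184.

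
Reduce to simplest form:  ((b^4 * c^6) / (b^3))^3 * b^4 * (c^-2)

Inside the bracket: b^1 * c^6
Raise to the power 3: b^3 * c^18
Multiply by b^4 * (c^-2): add exponents.

b^7*c^16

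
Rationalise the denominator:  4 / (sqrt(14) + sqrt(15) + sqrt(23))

(-2*sqrt(4830) + 6*sqrt(23) + 22*sqrt(15) + 24*sqrt(14))/201

Group as (sqrt(14) + sqrt(23)) + sqrt(15); multiply by (sqrt(14) + sqrt(23)) - sqrt(15), then rationalise the remaining surd.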